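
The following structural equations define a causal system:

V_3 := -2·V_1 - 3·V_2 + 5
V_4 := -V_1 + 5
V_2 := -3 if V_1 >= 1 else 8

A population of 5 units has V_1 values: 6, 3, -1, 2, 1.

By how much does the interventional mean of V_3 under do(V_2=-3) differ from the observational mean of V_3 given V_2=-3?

Every unit gets V_2=-3 under the intervention. V_3 values become 2, 8, 16, 10, 12; E[V_3|do(V_2=-3)] = 9.6.
Conditioning on V_2=-3 selects the 4 unit(s) with V_1 ∈ {6, 3, 2, 1}. Their V_3 values: 2, 8, 10, 12. Mean = 8.
Difference = 9.6 − 8 = 1.6.

1.6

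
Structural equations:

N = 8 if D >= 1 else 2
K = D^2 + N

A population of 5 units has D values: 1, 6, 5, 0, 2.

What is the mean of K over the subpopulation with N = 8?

Conditioning on N=8 selects the 4 unit(s) with D ∈ {1, 6, 5, 2}. Their K values: 9, 44, 33, 12. Mean = 24.5.

24.5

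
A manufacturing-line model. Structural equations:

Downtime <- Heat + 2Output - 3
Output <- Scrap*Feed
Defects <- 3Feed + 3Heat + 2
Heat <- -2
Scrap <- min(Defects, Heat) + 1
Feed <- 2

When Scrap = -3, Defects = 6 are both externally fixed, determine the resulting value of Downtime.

-17

The joint intervention fixes Scrap = -3, Defects = 6, removing each variable's own equation.
Output = Scrap*Feed  [with Scrap=-3, Feed=2]  = -6
Downtime = Heat + 2Output - 3  [with Heat=-2, Output=-6]  = -17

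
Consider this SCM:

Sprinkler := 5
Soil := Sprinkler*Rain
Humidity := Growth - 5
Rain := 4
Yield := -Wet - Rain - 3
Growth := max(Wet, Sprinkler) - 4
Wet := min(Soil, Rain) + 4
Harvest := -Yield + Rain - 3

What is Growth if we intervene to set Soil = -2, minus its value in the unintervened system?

-3

do(Soil=-2) replaces the equation Soil := Sprinkler*Rain with the constant Soil = -2.
Wet = min(Soil, Rain) + 4  [with Soil=-2, Rain=4]  = 2
Growth = max(Wet, Sprinkler) - 4  [with Wet=2, Sprinkler=5]  = 1
Without intervention: Soil = Sprinkler*Rain  [with Sprinkler=5, Rain=4]  = 20; Wet = min(Soil, Rain) + 4  [with Soil=20, Rain=4]  = 8; Growth = max(Wet, Sprinkler) - 4  [with Wet=8, Sprinkler=5]  = 4.
Change = 1 − 4 = -3.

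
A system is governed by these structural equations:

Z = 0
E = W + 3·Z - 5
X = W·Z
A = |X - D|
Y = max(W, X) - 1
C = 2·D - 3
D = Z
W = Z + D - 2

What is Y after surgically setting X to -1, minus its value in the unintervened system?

Intervening sets X = -1 and removes its equation (X = W·Z).
D = Z  [with Z=0]  = 0
W = Z + D - 2  [with Z=0, D=0]  = -2
Y = max(W, X) - 1  [with W=-2, X=-1]  = -2
Without intervention: D = Z  [with Z=0]  = 0; W = Z + D - 2  [with Z=0, D=0]  = -2; X = W·Z  [with W=-2, Z=0]  = 0; Y = max(W, X) - 1  [with W=-2, X=0]  = -1.
Change = -2 − (-1) = -1.

-1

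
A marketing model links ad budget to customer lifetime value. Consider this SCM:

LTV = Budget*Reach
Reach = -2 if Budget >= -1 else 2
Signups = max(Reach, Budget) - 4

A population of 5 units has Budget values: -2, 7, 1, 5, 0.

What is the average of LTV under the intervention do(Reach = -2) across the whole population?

do(Reach=-2) breaks Reach's dependence on Budget. With Reach=-2 fixed, LTV across the units is 4, -14, -2, -10, 0, mean -4.4.

-4.4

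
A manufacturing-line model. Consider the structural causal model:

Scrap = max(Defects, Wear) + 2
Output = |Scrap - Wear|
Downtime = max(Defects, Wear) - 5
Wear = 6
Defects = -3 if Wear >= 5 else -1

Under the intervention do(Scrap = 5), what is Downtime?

1

do(Scrap=5) replaces the equation Scrap = max(Defects, Wear) + 2 with the constant Scrap = 5.
Downtime is not downstream of the intervention, so its value is determined by the original equations.
Defects = -3 if Wear >= 5 else -1  [with Wear=6]  = -3
Downtime = max(Defects, Wear) - 5  [with Defects=-3, Wear=6]  = 1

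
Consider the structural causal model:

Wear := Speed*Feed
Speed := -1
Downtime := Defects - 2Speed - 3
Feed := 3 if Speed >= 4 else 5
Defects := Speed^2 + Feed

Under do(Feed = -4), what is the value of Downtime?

-4

do(Feed=-4) replaces the equation Feed := 3 if Speed >= 4 else 5 with the constant Feed = -4.
Defects = Speed^2 + Feed  [with Speed=-1, Feed=-4]  = -3
Downtime = Defects - 2Speed - 3  [with Defects=-3, Speed=-1]  = -4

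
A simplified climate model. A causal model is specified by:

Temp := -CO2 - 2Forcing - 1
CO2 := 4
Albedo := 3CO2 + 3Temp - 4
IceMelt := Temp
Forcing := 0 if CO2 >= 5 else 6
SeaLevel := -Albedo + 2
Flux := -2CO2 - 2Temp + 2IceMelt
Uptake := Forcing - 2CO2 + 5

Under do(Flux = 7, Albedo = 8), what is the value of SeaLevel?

-6

Setting Flux = 7, Albedo = 8 by intervention discards those variables' equations.
SeaLevel = -Albedo + 2  [with Albedo=8]  = -6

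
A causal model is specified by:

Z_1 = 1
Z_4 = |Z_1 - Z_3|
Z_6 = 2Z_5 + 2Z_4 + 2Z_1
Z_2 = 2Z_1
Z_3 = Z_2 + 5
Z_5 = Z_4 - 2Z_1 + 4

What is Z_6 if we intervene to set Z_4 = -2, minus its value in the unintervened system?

Under do(Z_4=-2), the mechanism Z_4 = |Z_1 - Z_3| is discarded; Z_4 is fixed at -2.
Z_5 = Z_4 - 2Z_1 + 4  [with Z_4=-2, Z_1=1]  = 0
Z_6 = 2Z_5 + 2Z_4 + 2Z_1  [with Z_5=0, Z_4=-2, Z_1=1]  = -2
Without intervention: Z_2 = 2Z_1  [with Z_1=1]  = 2; Z_3 = Z_2 + 5  [with Z_2=2]  = 7; Z_4 = |Z_1 - Z_3|  [with Z_1=1, Z_3=7]  = 6; Z_5 = Z_4 - 2Z_1 + 4  [with Z_4=6, Z_1=1]  = 8; Z_6 = 2Z_5 + 2Z_4 + 2Z_1  [with Z_5=8, Z_4=6, Z_1=1]  = 30.
Change = -2 − 30 = -32.

-32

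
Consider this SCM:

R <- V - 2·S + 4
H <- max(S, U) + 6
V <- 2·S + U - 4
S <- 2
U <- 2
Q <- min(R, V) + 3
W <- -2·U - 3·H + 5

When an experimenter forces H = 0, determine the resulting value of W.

Intervening sets H = 0 and removes its equation (H <- max(S, U) + 6).
W = -2·U - 3·H + 5  [with U=2, H=0]  = 1

1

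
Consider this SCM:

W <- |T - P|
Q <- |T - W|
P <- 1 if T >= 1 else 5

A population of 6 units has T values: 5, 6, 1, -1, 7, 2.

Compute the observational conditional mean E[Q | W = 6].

4

Conditioning on W=6 selects the 2 unit(s) with T ∈ {-1, 7}. Their Q values: 7, 1. Mean = 4.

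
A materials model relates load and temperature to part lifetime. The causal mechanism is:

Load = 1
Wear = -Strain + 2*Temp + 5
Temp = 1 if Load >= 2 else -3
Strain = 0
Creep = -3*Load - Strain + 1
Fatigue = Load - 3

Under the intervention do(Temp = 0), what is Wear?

do(Temp=0) replaces the equation Temp = 1 if Load >= 2 else -3 with the constant Temp = 0.
Wear = -Strain + 2*Temp + 5  [with Strain=0, Temp=0]  = 5

5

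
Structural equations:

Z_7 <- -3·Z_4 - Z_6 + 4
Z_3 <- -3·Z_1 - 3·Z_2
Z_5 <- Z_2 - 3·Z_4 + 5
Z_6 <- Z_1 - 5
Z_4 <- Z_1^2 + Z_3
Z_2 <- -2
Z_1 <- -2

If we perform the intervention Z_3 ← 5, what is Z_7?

-16

The intervention breaks the incoming arrows to Z_3: Z_3 <- -3·Z_1 - 3·Z_2 no longer applies, and Z_3 = 5.
Z_4 = Z_1^2 + Z_3  [with Z_1=-2, Z_3=5]  = 9
Z_6 = Z_1 - 5  [with Z_1=-2]  = -7
Z_7 = -3·Z_4 - Z_6 + 4  [with Z_4=9, Z_6=-7]  = -16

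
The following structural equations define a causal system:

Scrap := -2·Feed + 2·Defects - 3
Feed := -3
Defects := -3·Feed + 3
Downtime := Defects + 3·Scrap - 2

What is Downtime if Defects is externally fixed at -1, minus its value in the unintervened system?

-91

Under do(Defects=-1), the mechanism Defects := -3·Feed + 3 is discarded; Defects is fixed at -1.
Scrap = -2·Feed + 2·Defects - 3  [with Feed=-3, Defects=-1]  = 1
Downtime = Defects + 3·Scrap - 2  [with Defects=-1, Scrap=1]  = 0
Without intervention: Defects = -3·Feed + 3  [with Feed=-3]  = 12; Scrap = -2·Feed + 2·Defects - 3  [with Feed=-3, Defects=12]  = 27; Downtime = Defects + 3·Scrap - 2  [with Defects=12, Scrap=27]  = 91.
Change = 0 − 91 = -91.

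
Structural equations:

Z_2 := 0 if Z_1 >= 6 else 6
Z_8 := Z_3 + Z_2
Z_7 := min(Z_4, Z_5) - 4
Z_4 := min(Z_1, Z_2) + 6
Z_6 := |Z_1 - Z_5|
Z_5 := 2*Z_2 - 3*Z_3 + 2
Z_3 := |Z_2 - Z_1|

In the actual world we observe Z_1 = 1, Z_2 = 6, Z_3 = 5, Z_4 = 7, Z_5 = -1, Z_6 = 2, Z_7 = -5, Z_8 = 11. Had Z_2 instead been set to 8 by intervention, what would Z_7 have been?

Under do(Z_2=8), the mechanism Z_2 := 0 if Z_1 >= 6 else 6 is discarded; Z_2 is fixed at 8.
Z_3 = |Z_2 - Z_1|  [with Z_2=8, Z_1=1]  = 7
Z_4 = min(Z_1, Z_2) + 6  [with Z_1=1, Z_2=8]  = 7
Z_5 = 2*Z_2 - 3*Z_3 + 2  [with Z_2=8, Z_3=7]  = -3
Z_7 = min(Z_4, Z_5) - 4  [with Z_4=7, Z_5=-3]  = -7

-7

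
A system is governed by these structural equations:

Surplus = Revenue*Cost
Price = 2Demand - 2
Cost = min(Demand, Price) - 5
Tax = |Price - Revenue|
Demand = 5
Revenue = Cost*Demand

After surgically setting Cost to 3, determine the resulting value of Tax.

do(Cost=3) replaces the equation Cost = min(Demand, Price) - 5 with the constant Cost = 3.
Price = 2Demand - 2  [with Demand=5]  = 8
Revenue = Cost*Demand  [with Cost=3, Demand=5]  = 15
Tax = |Price - Revenue|  [with Price=8, Revenue=15]  = 7

7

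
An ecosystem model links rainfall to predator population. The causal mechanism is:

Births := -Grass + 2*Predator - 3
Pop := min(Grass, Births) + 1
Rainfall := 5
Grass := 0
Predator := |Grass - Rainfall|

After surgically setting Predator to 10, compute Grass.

Under do(Predator=10), the mechanism Predator := |Grass - Rainfall| is discarded; Predator is fixed at 10.
Since Grass is not a descendant of the intervened variable, it is unaffected.

0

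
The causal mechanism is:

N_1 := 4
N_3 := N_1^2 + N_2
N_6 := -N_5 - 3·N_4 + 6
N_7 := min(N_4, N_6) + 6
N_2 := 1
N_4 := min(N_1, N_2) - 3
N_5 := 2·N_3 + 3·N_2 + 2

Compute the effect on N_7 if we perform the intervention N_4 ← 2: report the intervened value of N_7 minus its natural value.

The intervention breaks the incoming arrows to N_4: N_4 := min(N_1, N_2) - 3 no longer applies, and N_4 = 2.
N_3 = N_1^2 + N_2  [with N_1=4, N_2=1]  = 17
N_5 = 2·N_3 + 3·N_2 + 2  [with N_3=17, N_2=1]  = 39
N_6 = -N_5 - 3·N_4 + 6  [with N_5=39, N_4=2]  = -39
N_7 = min(N_4, N_6) + 6  [with N_4=2, N_6=-39]  = -33
Without intervention: N_3 = N_1^2 + N_2  [with N_1=4, N_2=1]  = 17; N_4 = min(N_1, N_2) - 3  [with N_1=4, N_2=1]  = -2; N_5 = 2·N_3 + 3·N_2 + 2  [with N_3=17, N_2=1]  = 39; N_6 = -N_5 - 3·N_4 + 6  [with N_5=39, N_4=-2]  = -27; N_7 = min(N_4, N_6) + 6  [with N_4=-2, N_6=-27]  = -21.
Change = -33 − (-21) = -12.

-12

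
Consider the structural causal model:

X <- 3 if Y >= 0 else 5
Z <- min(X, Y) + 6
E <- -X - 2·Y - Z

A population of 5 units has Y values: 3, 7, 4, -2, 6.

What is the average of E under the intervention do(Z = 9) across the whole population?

The intervention sets Z=9 in all 5 units regardless of Y. Recomputing E per unit gives -18, -26, -20, -10, -24; average -19.6.

-19.6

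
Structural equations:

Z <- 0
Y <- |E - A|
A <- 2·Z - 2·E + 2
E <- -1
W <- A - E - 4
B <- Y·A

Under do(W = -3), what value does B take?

20

Under do(W=-3), the mechanism W <- A - E - 4 is discarded; W is fixed at -3.
Since B is not a descendant of the intervened variable, it is unaffected.
A = 2·Z - 2·E + 2  [with Z=0, E=-1]  = 4
Y = |E - A|  [with E=-1, A=4]  = 5
B = Y·A  [with Y=5, A=4]  = 20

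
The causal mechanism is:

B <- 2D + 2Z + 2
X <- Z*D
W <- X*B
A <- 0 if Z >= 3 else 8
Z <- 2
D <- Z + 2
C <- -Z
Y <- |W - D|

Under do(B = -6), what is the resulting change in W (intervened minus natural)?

Intervening sets B = -6 and removes its equation (B <- 2D + 2Z + 2).
D = Z + 2  [with Z=2]  = 4
X = Z*D  [with Z=2, D=4]  = 8
W = X*B  [with X=8, B=-6]  = -48
Without intervention: D = Z + 2  [with Z=2]  = 4; X = Z*D  [with Z=2, D=4]  = 8; B = 2D + 2Z + 2  [with D=4, Z=2]  = 14; W = X*B  [with X=8, B=14]  = 112.
Change = -48 − 112 = -160.

-160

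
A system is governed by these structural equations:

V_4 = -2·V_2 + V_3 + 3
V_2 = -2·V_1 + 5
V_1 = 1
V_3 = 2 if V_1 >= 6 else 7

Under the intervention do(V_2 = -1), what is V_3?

7

The intervention breaks the incoming arrows to V_2: V_2 = -2·V_1 + 5 no longer applies, and V_2 = -1.
Since V_3 is not a descendant of the intervened variable, it is unaffected.
V_3 = 2 if V_1 >= 6 else 7  [with V_1=1]  = 7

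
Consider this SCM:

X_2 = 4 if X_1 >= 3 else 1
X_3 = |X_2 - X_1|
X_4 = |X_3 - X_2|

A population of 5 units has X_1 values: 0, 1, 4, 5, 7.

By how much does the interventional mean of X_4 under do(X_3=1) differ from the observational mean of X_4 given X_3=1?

do(X_3=1) breaks X_3's dependence on X_1. With X_3=1 fixed, X_4 across the units is 0, 0, 3, 3, 3, mean 1.8.
Conditioning on X_3=1 selects the 2 unit(s) with X_1 ∈ {0, 5}. Their X_4 values: 0, 3. Mean = 1.5.
Difference = 1.8 − 1.5 = 0.3.

0.3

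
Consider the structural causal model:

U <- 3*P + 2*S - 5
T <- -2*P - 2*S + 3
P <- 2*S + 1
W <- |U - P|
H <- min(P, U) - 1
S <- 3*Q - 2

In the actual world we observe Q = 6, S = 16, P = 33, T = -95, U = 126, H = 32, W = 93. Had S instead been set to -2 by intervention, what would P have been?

The intervention breaks the incoming arrows to S: S <- 3*Q - 2 no longer applies, and S = -2.
P = 2*S + 1  [with S=-2]  = -3

-3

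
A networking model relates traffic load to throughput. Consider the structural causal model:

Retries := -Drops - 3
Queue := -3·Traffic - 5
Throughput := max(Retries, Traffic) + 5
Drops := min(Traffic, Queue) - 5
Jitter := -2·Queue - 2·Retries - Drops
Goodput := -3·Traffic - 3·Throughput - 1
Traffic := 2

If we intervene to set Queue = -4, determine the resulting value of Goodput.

-40

Under do(Queue=-4), the mechanism Queue := -3·Traffic - 5 is discarded; Queue is fixed at -4.
Drops = min(Traffic, Queue) - 5  [with Traffic=2, Queue=-4]  = -9
Retries = -Drops - 3  [with Drops=-9]  = 6
Throughput = max(Retries, Traffic) + 5  [with Retries=6, Traffic=2]  = 11
Goodput = -3·Traffic - 3·Throughput - 1  [with Traffic=2, Throughput=11]  = -40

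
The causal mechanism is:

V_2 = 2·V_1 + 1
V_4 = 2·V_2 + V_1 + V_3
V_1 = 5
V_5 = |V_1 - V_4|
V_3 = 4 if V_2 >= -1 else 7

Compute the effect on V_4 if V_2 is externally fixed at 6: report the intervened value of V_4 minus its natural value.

-10

Under do(V_2=6), the mechanism V_2 = 2·V_1 + 1 is discarded; V_2 is fixed at 6.
V_3 = 4 if V_2 >= -1 else 7  [with V_2=6]  = 4
V_4 = 2·V_2 + V_1 + V_3  [with V_2=6, V_1=5, V_3=4]  = 21
Without intervention: V_2 = 2·V_1 + 1  [with V_1=5]  = 11; V_3 = 4 if V_2 >= -1 else 7  [with V_2=11]  = 4; V_4 = 2·V_2 + V_1 + V_3  [with V_2=11, V_1=5, V_3=4]  = 31.
Change = 21 − 31 = -10.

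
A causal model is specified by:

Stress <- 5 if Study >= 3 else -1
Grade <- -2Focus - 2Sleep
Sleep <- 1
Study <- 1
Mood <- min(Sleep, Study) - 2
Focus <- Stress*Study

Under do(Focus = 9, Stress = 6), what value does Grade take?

-20

The joint intervention fixes Focus = 9, Stress = 6, removing each variable's own equation.
Grade = -2Focus - 2Sleep  [with Focus=9, Sleep=1]  = -20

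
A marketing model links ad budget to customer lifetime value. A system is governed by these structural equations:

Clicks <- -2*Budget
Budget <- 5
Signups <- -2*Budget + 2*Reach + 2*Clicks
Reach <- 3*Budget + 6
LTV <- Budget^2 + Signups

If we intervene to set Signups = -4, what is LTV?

21

Intervening sets Signups = -4 and removes its equation (Signups <- -2*Budget + 2*Reach + 2*Clicks).
LTV = Budget^2 + Signups  [with Budget=5, Signups=-4]  = 21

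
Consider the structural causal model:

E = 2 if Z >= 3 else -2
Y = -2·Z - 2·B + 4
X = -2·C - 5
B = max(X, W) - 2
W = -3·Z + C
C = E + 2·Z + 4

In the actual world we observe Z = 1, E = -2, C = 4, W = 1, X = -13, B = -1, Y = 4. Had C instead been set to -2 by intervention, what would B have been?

-3

The intervention breaks the incoming arrows to C: C = E + 2·Z + 4 no longer applies, and C = -2.
W = -3·Z + C  [with Z=1, C=-2]  = -5
X = -2·C - 5  [with C=-2]  = -1
B = max(X, W) - 2  [with X=-1, W=-5]  = -3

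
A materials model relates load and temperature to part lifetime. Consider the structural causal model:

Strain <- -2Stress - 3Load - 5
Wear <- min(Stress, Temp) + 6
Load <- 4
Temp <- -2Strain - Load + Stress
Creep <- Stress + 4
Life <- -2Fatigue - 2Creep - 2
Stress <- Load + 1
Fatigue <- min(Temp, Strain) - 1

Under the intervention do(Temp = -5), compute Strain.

-27

Under do(Temp=-5), the mechanism Temp <- -2Strain - Load + Stress is discarded; Temp is fixed at -5.
Since Strain is not a descendant of the intervened variable, it is unaffected.
Stress = Load + 1  [with Load=4]  = 5
Strain = -2Stress - 3Load - 5  [with Stress=5, Load=4]  = -27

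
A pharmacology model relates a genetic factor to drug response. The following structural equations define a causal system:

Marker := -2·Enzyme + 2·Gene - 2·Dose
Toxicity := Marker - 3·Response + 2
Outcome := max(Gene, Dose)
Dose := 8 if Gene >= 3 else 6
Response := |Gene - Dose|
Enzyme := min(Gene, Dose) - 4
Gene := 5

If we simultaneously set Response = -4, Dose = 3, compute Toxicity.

20

The joint intervention fixes Response = -4, Dose = 3, removing each variable's own equation.
Enzyme = min(Gene, Dose) - 4  [with Gene=5, Dose=3]  = -1
Marker = -2·Enzyme + 2·Gene - 2·Dose  [with Enzyme=-1, Gene=5, Dose=3]  = 6
Toxicity = Marker - 3·Response + 2  [with Marker=6, Response=-4]  = 20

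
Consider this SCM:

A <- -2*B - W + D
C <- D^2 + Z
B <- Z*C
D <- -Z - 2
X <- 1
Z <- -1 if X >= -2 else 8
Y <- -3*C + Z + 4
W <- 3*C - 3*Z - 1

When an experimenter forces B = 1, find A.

-5

do(B=1) replaces the equation B <- Z*C with the constant B = 1.
Z = -1 if X >= -2 else 8  [with X=1]  = -1
D = -Z - 2  [with Z=-1]  = -1
C = D^2 + Z  [with D=-1, Z=-1]  = 0
W = 3*C - 3*Z - 1  [with C=0, Z=-1]  = 2
A = -2*B - W + D  [with B=1, W=2, D=-1]  = -5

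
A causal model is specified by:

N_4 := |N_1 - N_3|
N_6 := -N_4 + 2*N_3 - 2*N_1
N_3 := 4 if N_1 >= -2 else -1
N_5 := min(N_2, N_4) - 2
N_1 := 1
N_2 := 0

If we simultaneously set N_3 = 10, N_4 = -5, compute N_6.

23

Setting N_3 = 10, N_4 = -5 by intervention discards those variables' equations.
N_6 = -N_4 + 2*N_3 - 2*N_1  [with N_4=-5, N_3=10, N_1=1]  = 23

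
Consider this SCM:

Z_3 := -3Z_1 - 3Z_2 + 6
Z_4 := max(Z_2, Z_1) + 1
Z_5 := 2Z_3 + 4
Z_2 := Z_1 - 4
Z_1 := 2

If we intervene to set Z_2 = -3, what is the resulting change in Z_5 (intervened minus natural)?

6

do(Z_2=-3) replaces the equation Z_2 := Z_1 - 4 with the constant Z_2 = -3.
Z_3 = -3Z_1 - 3Z_2 + 6  [with Z_1=2, Z_2=-3]  = 9
Z_5 = 2Z_3 + 4  [with Z_3=9]  = 22
Without intervention: Z_2 = Z_1 - 4  [with Z_1=2]  = -2; Z_3 = -3Z_1 - 3Z_2 + 6  [with Z_1=2, Z_2=-2]  = 6; Z_5 = 2Z_3 + 4  [with Z_3=6]  = 16.
Change = 22 − 16 = 6.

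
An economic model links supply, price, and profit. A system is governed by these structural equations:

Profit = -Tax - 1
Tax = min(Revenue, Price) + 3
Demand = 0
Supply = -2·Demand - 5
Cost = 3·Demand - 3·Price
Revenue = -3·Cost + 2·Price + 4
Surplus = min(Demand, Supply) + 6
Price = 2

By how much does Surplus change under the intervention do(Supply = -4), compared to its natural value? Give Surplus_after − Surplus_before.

The intervention breaks the incoming arrows to Supply: Supply = -2·Demand - 5 no longer applies, and Supply = -4.
Surplus = min(Demand, Supply) + 6  [with Demand=0, Supply=-4]  = 2
Without intervention: Supply = -2·Demand - 5  [with Demand=0]  = -5; Surplus = min(Demand, Supply) + 6  [with Demand=0, Supply=-5]  = 1.
Change = 2 − 1 = 1.

1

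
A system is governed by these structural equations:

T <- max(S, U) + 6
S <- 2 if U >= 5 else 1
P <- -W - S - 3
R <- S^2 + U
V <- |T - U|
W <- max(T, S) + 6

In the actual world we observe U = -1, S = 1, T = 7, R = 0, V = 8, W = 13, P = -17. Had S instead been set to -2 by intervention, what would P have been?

Under do(S=-2), the mechanism S <- 2 if U >= 5 else 1 is discarded; S is fixed at -2.
T = max(S, U) + 6  [with S=-2, U=-1]  = 5
W = max(T, S) + 6  [with T=5, S=-2]  = 11
P = -W - S - 3  [with W=11, S=-2]  = -12

-12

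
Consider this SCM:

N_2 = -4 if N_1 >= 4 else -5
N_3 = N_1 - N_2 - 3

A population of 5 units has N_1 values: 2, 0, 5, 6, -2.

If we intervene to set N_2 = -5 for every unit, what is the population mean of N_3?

The intervention sets N_2=-5 in all 5 units regardless of N_1. Recomputing N_3 per unit gives 4, 2, 7, 8, 0; average 4.2.

4.2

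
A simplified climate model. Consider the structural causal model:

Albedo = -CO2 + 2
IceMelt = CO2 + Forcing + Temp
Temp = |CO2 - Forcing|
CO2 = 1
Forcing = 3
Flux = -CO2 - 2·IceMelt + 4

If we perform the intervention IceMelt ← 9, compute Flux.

-15

Under do(IceMelt=9), the mechanism IceMelt = CO2 + Forcing + Temp is discarded; IceMelt is fixed at 9.
Flux = -CO2 - 2·IceMelt + 4  [with CO2=1, IceMelt=9]  = -15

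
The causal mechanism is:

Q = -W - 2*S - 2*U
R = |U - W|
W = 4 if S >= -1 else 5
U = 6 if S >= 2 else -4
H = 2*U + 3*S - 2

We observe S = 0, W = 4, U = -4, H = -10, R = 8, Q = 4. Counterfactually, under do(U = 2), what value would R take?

2

do(U=2) replaces the equation U = 6 if S >= 2 else -4 with the constant U = 2.
W = 4 if S >= -1 else 5  [with S=0]  = 4
R = |U - W|  [with U=2, W=4]  = 2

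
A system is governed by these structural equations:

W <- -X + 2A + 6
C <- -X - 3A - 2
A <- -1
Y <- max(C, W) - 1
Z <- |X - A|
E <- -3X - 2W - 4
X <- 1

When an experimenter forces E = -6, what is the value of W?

The intervention breaks the incoming arrows to E: E <- -3X - 2W - 4 no longer applies, and E = -6.
Since W is not a descendant of the intervened variable, it is unaffected.
W = -X + 2A + 6  [with X=1, A=-1]  = 3

3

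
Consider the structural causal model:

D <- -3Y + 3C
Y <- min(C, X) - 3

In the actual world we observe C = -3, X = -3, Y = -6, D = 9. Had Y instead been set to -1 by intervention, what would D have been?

-6

The intervention breaks the incoming arrows to Y: Y <- min(C, X) - 3 no longer applies, and Y = -1.
D = -3Y + 3C  [with Y=-1, C=-3]  = -6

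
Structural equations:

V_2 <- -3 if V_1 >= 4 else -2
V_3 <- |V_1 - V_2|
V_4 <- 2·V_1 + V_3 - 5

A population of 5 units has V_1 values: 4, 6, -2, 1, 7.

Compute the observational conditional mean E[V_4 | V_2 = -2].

-4.5

Observing V_2=-2 restricts to units where V_2's equation naturally yields -2: V_1 ∈ {-2, 1}. In that subpopulation V_4 = -9, 0, mean -4.5.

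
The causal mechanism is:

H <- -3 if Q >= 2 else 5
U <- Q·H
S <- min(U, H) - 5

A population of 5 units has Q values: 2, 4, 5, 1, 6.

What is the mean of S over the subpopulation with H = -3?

Observing H=-3 restricts to units where H's equation naturally yields -3: Q ∈ {2, 4, 5, 6}. In that subpopulation S = -11, -17, -20, -23, mean -17.75.

-17.75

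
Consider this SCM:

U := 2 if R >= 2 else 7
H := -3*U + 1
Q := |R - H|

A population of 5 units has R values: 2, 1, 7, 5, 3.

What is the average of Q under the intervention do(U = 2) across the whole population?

Under do(U=2), U's equation is replaced by U=2 for every unit. Per-unit Q: 7, 6, 12, 10, 8. Mean = 8.6.

8.6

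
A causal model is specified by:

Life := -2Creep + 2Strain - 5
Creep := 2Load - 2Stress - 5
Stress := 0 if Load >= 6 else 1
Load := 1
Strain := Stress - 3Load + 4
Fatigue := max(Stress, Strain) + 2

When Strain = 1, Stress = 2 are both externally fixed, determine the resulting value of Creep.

The joint intervention fixes Strain = 1, Stress = 2, removing each variable's own equation.
Creep = 2Load - 2Stress - 5  [with Load=1, Stress=2]  = -7

-7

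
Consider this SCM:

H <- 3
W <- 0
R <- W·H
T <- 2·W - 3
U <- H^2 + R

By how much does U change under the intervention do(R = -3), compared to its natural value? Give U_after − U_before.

do(R=-3) replaces the equation R <- W·H with the constant R = -3.
U = H^2 + R  [with H=3, R=-3]  = 6
Without intervention: R = W·H  [with W=0, H=3]  = 0; U = H^2 + R  [with H=3, R=0]  = 9.
Change = 6 − 9 = -3.

-3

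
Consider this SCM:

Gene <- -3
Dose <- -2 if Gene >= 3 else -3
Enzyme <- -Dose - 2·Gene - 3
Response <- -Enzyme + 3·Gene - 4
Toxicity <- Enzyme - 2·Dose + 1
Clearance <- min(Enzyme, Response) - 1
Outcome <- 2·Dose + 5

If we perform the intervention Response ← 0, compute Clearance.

-1

Under do(Response=0), the mechanism Response <- -Enzyme + 3·Gene - 4 is discarded; Response is fixed at 0.
Dose = -2 if Gene >= 3 else -3  [with Gene=-3]  = -3
Enzyme = -Dose - 2·Gene - 3  [with Dose=-3, Gene=-3]  = 6
Clearance = min(Enzyme, Response) - 1  [with Enzyme=6, Response=0]  = -1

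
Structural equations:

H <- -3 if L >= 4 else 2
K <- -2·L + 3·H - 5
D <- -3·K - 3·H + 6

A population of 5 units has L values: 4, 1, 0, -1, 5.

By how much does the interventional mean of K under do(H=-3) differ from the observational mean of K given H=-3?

Under do(H=-3), H's equation is replaced by H=-3 for every unit. Per-unit K: -22, -16, -14, -12, -24. Mean = -17.6.
Observing H=-3 restricts to units where H's equation naturally yields -3: L ∈ {4, 5}. In that subpopulation K = -22, -24, mean -23.
Difference = -17.6 − (-23) = 5.4.

5.4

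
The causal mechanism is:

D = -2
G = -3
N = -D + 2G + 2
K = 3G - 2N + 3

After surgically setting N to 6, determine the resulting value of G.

-3

Under do(N=6), the mechanism N = -D + 2G + 2 is discarded; N is fixed at 6.
Since G is not a descendant of the intervened variable, it is unaffected.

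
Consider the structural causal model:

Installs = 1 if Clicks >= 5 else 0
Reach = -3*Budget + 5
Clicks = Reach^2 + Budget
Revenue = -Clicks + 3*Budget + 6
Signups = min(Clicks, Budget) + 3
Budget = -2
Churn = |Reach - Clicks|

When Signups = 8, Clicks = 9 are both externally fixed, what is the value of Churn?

2

The joint intervention fixes Signups = 8, Clicks = 9, removing each variable's own equation.
Reach = -3*Budget + 5  [with Budget=-2]  = 11
Churn = |Reach - Clicks|  [with Reach=11, Clicks=9]  = 2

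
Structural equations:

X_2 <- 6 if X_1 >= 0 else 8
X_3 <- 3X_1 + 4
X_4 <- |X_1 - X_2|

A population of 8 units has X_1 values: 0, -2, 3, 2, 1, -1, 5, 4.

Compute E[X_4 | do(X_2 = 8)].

6.5

Under do(X_2=8), X_2's equation is replaced by X_2=8 for every unit. Per-unit X_4: 8, 10, 5, 6, 7, 9, 3, 4. Mean = 6.5.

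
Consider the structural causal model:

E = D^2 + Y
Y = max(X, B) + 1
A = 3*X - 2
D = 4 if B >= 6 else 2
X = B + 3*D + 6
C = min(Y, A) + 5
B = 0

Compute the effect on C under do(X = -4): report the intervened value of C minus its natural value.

The intervention breaks the incoming arrows to X: X = B + 3*D + 6 no longer applies, and X = -4.
A = 3*X - 2  [with X=-4]  = -14
Y = max(X, B) + 1  [with X=-4, B=0]  = 1
C = min(Y, A) + 5  [with Y=1, A=-14]  = -9
Without intervention: D = 4 if B >= 6 else 2  [with B=0]  = 2; X = B + 3*D + 6  [with B=0, D=2]  = 12; A = 3*X - 2  [with X=12]  = 34; Y = max(X, B) + 1  [with X=12, B=0]  = 13; C = min(Y, A) + 5  [with Y=13, A=34]  = 18.
Change = -9 − 18 = -27.

-27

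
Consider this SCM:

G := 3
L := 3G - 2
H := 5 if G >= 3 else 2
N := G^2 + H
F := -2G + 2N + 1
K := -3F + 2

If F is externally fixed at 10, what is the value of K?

-28

The intervention breaks the incoming arrows to F: F := -2G + 2N + 1 no longer applies, and F = 10.
K = -3F + 2  [with F=10]  = -28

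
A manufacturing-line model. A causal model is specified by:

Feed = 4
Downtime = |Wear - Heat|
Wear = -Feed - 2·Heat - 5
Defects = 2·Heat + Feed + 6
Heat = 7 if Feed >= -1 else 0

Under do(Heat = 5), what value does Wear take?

-19

The intervention breaks the incoming arrows to Heat: Heat = 7 if Feed >= -1 else 0 no longer applies, and Heat = 5.
Wear = -Feed - 2·Heat - 5  [with Feed=4, Heat=5]  = -19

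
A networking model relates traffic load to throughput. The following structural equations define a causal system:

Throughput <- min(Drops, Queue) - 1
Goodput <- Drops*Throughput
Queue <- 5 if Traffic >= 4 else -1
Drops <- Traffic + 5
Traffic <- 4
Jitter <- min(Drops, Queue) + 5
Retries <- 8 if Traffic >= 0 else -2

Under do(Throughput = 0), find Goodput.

0

Intervening sets Throughput = 0 and removes its equation (Throughput <- min(Drops, Queue) - 1).
Drops = Traffic + 5  [with Traffic=4]  = 9
Goodput = Drops*Throughput  [with Drops=9, Throughput=0]  = 0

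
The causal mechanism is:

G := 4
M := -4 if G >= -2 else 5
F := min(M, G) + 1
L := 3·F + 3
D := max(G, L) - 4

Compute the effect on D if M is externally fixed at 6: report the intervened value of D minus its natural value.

do(M=6) replaces the equation M := -4 if G >= -2 else 5 with the constant M = 6.
F = min(M, G) + 1  [with M=6, G=4]  = 5
L = 3·F + 3  [with F=5]  = 18
D = max(G, L) - 4  [with G=4, L=18]  = 14
Without intervention: M = -4 if G >= -2 else 5  [with G=4]  = -4; F = min(M, G) + 1  [with M=-4, G=4]  = -3; L = 3·F + 3  [with F=-3]  = -6; D = max(G, L) - 4  [with G=4, L=-6]  = 0.
Change = 14 − 0 = 14.

14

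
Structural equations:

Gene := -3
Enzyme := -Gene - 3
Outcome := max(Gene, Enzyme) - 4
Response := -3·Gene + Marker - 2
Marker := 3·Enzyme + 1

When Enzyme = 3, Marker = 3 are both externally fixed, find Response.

Setting Enzyme = 3, Marker = 3 by intervention discards those variables' equations.
Response = -3·Gene + Marker - 2  [with Gene=-3, Marker=3]  = 10

10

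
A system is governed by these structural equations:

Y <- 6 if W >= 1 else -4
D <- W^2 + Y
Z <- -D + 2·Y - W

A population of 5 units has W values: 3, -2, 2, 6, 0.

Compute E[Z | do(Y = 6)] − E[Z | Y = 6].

7.6

do(Y=6) breaks Y's dependence on W. With Y=6 fixed, Z across the units is -6, 4, 0, -36, 6, mean -6.4.
Conditioning on Y=6 selects the 3 unit(s) with W ∈ {3, 2, 6}. Their Z values: -6, 0, -36. Mean = -14.
Difference = -6.4 − (-14) = 7.6.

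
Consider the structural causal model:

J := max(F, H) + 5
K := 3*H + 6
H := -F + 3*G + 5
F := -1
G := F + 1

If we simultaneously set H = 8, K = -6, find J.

The joint intervention fixes H = 8, K = -6, removing each variable's own equation.
J = max(F, H) + 5  [with F=-1, H=8]  = 13

13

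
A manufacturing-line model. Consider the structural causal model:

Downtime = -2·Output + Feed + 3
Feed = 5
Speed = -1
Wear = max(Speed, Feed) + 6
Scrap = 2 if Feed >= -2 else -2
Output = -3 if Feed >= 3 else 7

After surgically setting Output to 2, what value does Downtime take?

4

The intervention breaks the incoming arrows to Output: Output = -3 if Feed >= 3 else 7 no longer applies, and Output = 2.
Downtime = -2·Output + Feed + 3  [with Output=2, Feed=5]  = 4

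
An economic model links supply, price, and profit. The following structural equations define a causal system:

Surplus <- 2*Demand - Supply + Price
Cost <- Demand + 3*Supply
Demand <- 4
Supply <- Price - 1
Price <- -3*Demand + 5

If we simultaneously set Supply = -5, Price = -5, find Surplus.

8

Setting Supply = -5, Price = -5 by intervention discards those variables' equations.
Surplus = 2*Demand - Supply + Price  [with Demand=4, Supply=-5, Price=-5]  = 8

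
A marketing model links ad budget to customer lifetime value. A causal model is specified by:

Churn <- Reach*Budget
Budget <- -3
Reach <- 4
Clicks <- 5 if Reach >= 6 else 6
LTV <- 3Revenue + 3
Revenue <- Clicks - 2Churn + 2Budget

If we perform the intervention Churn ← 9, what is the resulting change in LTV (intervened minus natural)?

-126

Under do(Churn=9), the mechanism Churn <- Reach*Budget is discarded; Churn is fixed at 9.
Clicks = 5 if Reach >= 6 else 6  [with Reach=4]  = 6
Revenue = Clicks - 2Churn + 2Budget  [with Clicks=6, Churn=9, Budget=-3]  = -18
LTV = 3Revenue + 3  [with Revenue=-18]  = -51
Without intervention: Clicks = 5 if Reach >= 6 else 6  [with Reach=4]  = 6; Churn = Reach*Budget  [with Reach=4, Budget=-3]  = -12; Revenue = Clicks - 2Churn + 2Budget  [with Clicks=6, Churn=-12, Budget=-3]  = 24; LTV = 3Revenue + 3  [with Revenue=24]  = 75.
Change = -51 − 75 = -126.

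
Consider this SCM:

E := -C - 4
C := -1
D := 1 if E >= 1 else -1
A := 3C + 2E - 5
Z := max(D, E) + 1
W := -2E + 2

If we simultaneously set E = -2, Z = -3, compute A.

The joint intervention fixes E = -2, Z = -3, removing each variable's own equation.
A = 3C + 2E - 5  [with C=-1, E=-2]  = -12

-12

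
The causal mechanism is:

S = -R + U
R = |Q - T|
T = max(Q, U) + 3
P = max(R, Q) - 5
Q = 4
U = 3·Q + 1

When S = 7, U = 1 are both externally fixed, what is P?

The joint intervention fixes S = 7, U = 1, removing each variable's own equation.
T = max(Q, U) + 3  [with Q=4, U=1]  = 7
R = |Q - T|  [with Q=4, T=7]  = 3
P = max(R, Q) - 5  [with R=3, Q=4]  = -1

-1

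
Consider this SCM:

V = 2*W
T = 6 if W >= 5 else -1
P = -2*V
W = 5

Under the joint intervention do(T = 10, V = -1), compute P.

The joint intervention fixes T = 10, V = -1, removing each variable's own equation.
P = -2*V  [with V=-1]  = 2

2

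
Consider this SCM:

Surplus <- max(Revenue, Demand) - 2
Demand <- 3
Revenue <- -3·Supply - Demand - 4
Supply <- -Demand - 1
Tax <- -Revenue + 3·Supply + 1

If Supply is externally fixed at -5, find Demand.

Under do(Supply=-5), the mechanism Supply <- -Demand - 1 is discarded; Supply is fixed at -5.
Demand is not downstream of the intervention, so its value is determined by the original equations.

3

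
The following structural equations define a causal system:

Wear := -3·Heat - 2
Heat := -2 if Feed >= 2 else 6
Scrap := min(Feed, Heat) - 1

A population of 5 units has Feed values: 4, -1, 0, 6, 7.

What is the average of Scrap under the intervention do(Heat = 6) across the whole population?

2

The intervention sets Heat=6 in all 5 units regardless of Feed. Recomputing Scrap per unit gives 3, -2, -1, 5, 5; average 2.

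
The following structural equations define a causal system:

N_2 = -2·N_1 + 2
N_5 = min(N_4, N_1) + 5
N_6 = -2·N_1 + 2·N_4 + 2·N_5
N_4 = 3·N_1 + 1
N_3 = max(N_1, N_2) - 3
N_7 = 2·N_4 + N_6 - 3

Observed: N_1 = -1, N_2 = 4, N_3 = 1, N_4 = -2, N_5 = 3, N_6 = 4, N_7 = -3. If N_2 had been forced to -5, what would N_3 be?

-4

The intervention breaks the incoming arrows to N_2: N_2 = -2·N_1 + 2 no longer applies, and N_2 = -5.
N_3 = max(N_1, N_2) - 3  [with N_1=-1, N_2=-5]  = -4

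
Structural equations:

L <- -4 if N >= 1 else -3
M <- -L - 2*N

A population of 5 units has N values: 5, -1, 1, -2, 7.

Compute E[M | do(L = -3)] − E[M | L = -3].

Under do(L=-3), L's equation is replaced by L=-3 for every unit. Per-unit M: -7, 5, 1, 7, -11. Mean = -1.
Observing L=-3 restricts to units where L's equation naturally yields -3: N ∈ {-1, -2}. In that subpopulation M = 5, 7, mean 6.
Difference = -1 − 6 = -7.

-7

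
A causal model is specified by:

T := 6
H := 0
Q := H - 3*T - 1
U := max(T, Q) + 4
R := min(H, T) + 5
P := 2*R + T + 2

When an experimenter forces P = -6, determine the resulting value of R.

do(P=-6) replaces the equation P := 2*R + T + 2 with the constant P = -6.
Since R is not a descendant of the intervened variable, it is unaffected.
R = min(H, T) + 5  [with H=0, T=6]  = 5

5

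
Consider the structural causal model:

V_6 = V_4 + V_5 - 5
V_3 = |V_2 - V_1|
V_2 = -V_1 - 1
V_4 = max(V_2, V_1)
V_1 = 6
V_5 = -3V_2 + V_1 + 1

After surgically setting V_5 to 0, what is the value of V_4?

6

The intervention breaks the incoming arrows to V_5: V_5 = -3V_2 + V_1 + 1 no longer applies, and V_5 = 0.
Since V_4 is not a descendant of the intervened variable, it is unaffected.
V_2 = -V_1 - 1  [with V_1=6]  = -7
V_4 = max(V_2, V_1)  [with V_2=-7, V_1=6]  = 6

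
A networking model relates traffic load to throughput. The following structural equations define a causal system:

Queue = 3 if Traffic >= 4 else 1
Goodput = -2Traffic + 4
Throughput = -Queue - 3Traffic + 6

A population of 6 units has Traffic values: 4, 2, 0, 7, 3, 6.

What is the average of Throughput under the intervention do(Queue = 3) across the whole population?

Under do(Queue=3), Queue's equation is replaced by Queue=3 for every unit. Per-unit Throughput: -9, -3, 3, -18, -6, -15. Mean = -8.

-8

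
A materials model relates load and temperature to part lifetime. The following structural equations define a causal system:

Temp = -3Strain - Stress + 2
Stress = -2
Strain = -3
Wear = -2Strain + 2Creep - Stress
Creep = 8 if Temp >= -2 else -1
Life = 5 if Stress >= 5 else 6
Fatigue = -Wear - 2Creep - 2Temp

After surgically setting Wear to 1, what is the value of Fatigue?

-43

The intervention breaks the incoming arrows to Wear: Wear = -2Strain + 2Creep - Stress no longer applies, and Wear = 1.
Temp = -3Strain - Stress + 2  [with Strain=-3, Stress=-2]  = 13
Creep = 8 if Temp >= -2 else -1  [with Temp=13]  = 8
Fatigue = -Wear - 2Creep - 2Temp  [with Wear=1, Creep=8, Temp=13]  = -43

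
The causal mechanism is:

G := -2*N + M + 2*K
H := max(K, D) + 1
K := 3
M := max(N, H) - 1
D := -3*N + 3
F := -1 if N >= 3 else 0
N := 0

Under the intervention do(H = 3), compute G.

8

The intervention breaks the incoming arrows to H: H := max(K, D) + 1 no longer applies, and H = 3.
M = max(N, H) - 1  [with N=0, H=3]  = 2
G = -2*N + M + 2*K  [with N=0, M=2, K=3]  = 8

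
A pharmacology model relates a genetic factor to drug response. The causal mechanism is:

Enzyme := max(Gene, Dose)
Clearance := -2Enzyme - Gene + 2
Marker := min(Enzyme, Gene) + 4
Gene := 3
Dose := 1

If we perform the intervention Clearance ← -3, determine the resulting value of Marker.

7

The intervention breaks the incoming arrows to Clearance: Clearance := -2Enzyme - Gene + 2 no longer applies, and Clearance = -3.
Since Marker is not a descendant of the intervened variable, it is unaffected.
Enzyme = max(Gene, Dose)  [with Gene=3, Dose=1]  = 3
Marker = min(Enzyme, Gene) + 4  [with Enzyme=3, Gene=3]  = 7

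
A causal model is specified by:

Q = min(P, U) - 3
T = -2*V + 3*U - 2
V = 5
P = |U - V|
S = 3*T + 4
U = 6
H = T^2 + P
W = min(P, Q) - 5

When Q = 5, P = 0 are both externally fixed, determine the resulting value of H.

Under do(Q = 5, P = 0), each intervened variable's structural equation is replaced by its fixed value.
T = -2*V + 3*U - 2  [with V=5, U=6]  = 6
H = T^2 + P  [with T=6, P=0]  = 36

36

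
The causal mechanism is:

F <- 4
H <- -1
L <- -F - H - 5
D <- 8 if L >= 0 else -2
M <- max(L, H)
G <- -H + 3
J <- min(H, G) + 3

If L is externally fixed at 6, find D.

The intervention breaks the incoming arrows to L: L <- -F - H - 5 no longer applies, and L = 6.
D = 8 if L >= 0 else -2  [with L=6]  = 8

8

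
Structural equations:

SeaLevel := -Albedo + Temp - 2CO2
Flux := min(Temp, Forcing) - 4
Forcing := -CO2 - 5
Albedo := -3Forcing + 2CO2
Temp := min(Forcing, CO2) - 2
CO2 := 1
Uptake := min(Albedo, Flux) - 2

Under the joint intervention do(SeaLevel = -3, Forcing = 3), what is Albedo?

-7

Setting SeaLevel = -3, Forcing = 3 by intervention discards those variables' equations.
Albedo = -3Forcing + 2CO2  [with Forcing=3, CO2=1]  = -7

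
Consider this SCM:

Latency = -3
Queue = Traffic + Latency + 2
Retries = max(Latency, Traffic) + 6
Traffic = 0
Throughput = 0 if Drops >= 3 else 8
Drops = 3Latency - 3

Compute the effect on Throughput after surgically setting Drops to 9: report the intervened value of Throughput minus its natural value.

Under do(Drops=9), the mechanism Drops = 3Latency - 3 is discarded; Drops is fixed at 9.
Throughput = 0 if Drops >= 3 else 8  [with Drops=9]  = 0
Without intervention: Drops = 3Latency - 3  [with Latency=-3]  = -12; Throughput = 0 if Drops >= 3 else 8  [with Drops=-12]  = 8.
Change = 0 − 8 = -8.

-8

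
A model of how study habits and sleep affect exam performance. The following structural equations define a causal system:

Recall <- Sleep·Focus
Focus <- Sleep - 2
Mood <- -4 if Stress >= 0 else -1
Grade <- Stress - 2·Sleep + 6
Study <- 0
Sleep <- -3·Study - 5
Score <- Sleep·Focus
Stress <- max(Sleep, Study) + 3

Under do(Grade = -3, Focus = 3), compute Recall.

-15

Under do(Grade = -3, Focus = 3), each intervened variable's structural equation is replaced by its fixed value.
Sleep = -3·Study - 5  [with Study=0]  = -5
Recall = Sleep·Focus  [with Sleep=-5, Focus=3]  = -15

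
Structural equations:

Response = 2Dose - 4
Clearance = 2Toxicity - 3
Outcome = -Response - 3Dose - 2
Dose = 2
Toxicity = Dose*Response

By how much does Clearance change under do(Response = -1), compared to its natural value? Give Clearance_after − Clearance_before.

-4

Under do(Response=-1), the mechanism Response = 2Dose - 4 is discarded; Response is fixed at -1.
Toxicity = Dose*Response  [with Dose=2, Response=-1]  = -2
Clearance = 2Toxicity - 3  [with Toxicity=-2]  = -7
Without intervention: Response = 2Dose - 4  [with Dose=2]  = 0; Toxicity = Dose*Response  [with Dose=2, Response=0]  = 0; Clearance = 2Toxicity - 3  [with Toxicity=0]  = -3.
Change = -7 − (-3) = -4.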